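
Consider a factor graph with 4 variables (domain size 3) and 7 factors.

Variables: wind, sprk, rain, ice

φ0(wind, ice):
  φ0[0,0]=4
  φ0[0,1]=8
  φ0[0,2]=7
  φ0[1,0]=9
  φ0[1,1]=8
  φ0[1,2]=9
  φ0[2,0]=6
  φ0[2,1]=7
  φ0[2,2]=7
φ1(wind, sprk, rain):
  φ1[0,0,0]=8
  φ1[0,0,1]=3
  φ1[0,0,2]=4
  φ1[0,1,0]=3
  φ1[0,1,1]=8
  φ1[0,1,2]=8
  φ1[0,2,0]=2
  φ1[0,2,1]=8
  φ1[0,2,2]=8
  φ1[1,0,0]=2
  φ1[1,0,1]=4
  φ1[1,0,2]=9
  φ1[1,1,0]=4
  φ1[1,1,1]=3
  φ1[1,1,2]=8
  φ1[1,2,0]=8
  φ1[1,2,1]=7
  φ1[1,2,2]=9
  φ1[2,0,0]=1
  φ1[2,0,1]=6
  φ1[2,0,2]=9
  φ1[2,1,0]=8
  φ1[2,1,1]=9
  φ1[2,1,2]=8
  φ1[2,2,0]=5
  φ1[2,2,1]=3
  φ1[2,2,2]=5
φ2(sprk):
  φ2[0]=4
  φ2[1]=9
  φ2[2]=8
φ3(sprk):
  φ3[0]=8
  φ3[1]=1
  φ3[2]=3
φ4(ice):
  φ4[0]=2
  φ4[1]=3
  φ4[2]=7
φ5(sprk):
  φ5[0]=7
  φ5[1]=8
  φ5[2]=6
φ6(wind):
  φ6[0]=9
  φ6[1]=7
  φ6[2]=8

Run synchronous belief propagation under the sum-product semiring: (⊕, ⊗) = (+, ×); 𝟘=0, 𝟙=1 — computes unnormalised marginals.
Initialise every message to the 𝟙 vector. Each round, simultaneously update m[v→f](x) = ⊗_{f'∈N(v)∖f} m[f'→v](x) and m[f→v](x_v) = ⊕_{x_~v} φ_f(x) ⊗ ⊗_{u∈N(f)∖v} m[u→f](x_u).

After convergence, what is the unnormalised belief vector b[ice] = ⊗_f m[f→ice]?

init: all messages = 𝟙 over 3 values
r1 m[φ0→wind] = [19, 26, 20]
r1 m[φ0→ice] = [19, 23, 23]
r1 m[φ1→wind] = [52, 54, 54]
r1 m[φ1→sprk] = [46, 59, 55]
r1 m[φ1→rain] = [41, 51, 68]
r1 m[φ2→sprk] = [4, 9, 8]
r1 m[φ3→sprk] = [8, 1, 3]
r1 m[φ4→ice] = [2, 3, 7]
r1 m[φ5→sprk] = [7, 8, 6]
r1 m[φ6→wind] = [9, 7, 8]
r1 m[wind→φ0] = [1, 1, 1]
r1 m[wind→φ1] = [1, 1, 1]
r1 m[wind→φ6] = [1, 1, 1]
r1 m[sprk→φ1] = [1, 1, 1]
r1 m[sprk→φ2] = [1, 1, 1]
r1 m[sprk→φ3] = [1, 1, 1]
r1 m[sprk→φ5] = [1, 1, 1]
r1 m[rain→φ1] = [1, 1, 1]
r1 m[ice→φ0] = [1, 1, 1]
r1 m[ice→φ4] = [1, 1, 1]
r2 m[φ0→wind] = [19, 26, 20]
r2 m[φ0→ice] = [19, 23, 23]
r2 m[φ1→wind] = [52, 54, 54]
r2 m[φ1→sprk] = [46, 59, 55]
r2 m[φ1→rain] = [41, 51, 68]
r2 m[φ2→sprk] = [4, 9, 8]
r2 m[φ3→sprk] = [8, 1, 3]
r2 m[φ4→ice] = [2, 3, 7]
r2 m[φ5→sprk] = [7, 8, 6]
r2 m[φ6→wind] = [9, 7, 8]
r2 m[wind→φ0] = [468, 378, 432]
r2 m[wind→φ1] = [171, 182, 160]
r2 m[wind→φ6] = [988, 1404, 1080]
r2 m[sprk→φ1] = [224, 72, 144]
r2 m[sprk→φ2] = [2576, 472, 990]
r2 m[sprk→φ3] = [1288, 4248, 2640]
r2 m[sprk→φ5] = [1472, 531, 1320]
r2 m[rain→φ1] = [1, 1, 1]
r2 m[ice→φ0] = [2, 3, 7]
r2 m[ice→φ4] = [19, 23, 23]
r3 m[φ0→wind] = [81, 105, 82]
r3 m[φ0→ice] = [7866, 9792, 9702]
r3 m[φ1→wind] = [7320, 7896, 7256]
r3 m[φ1→sprk] = [7855, 9979, 9526]
r3 m[φ1→rain] = [979432, 1184080, 1686240]
r3 m[φ2→sprk] = [4, 9, 8]
r3 m[φ3→sprk] = [8, 1, 3]
r3 m[φ4→ice] = [2, 3, 7]
r3 m[φ5→sprk] = [7, 8, 6]
r3 m[φ6→wind] = [9, 7, 8]
r3 m[wind→φ0] = [468, 378, 432]
r3 m[wind→φ1] = [171, 182, 160]
r3 m[wind→φ6] = [988, 1404, 1080]
r3 m[sprk→φ1] = [224, 72, 144]
r3 m[sprk→φ2] = [2576, 472, 990]
r3 m[sprk→φ3] = [1288, 4248, 2640]
r3 m[sprk→φ5] = [1472, 531, 1320]
r3 m[rain→φ1] = [1, 1, 1]
r3 m[ice→φ0] = [2, 3, 7]
r3 m[ice→φ4] = [19, 23, 23]
r4 m[φ0→wind] = [81, 105, 82]
r4 m[φ0→ice] = [7866, 9792, 9702]
r4 m[φ1→wind] = [7320, 7896, 7256]
r4 m[φ1→sprk] = [7855, 9979, 9526]
r4 m[φ1→rain] = [979432, 1184080, 1686240]
r4 m[φ2→sprk] = [4, 9, 8]
r4 m[φ3→sprk] = [8, 1, 3]
r4 m[φ4→ice] = [2, 3, 7]
r4 m[φ5→sprk] = [7, 8, 6]
r4 m[φ6→wind] = [9, 7, 8]
r4 m[wind→φ0] = [65880, 55272, 58048]
r4 m[wind→φ1] = [729, 735, 656]
r4 m[wind→φ6] = [592920, 829080, 594992]
r4 m[sprk→φ1] = [224, 72, 144]
r4 m[sprk→φ2] = [439880, 79832, 171468]
r4 m[sprk→φ3] = [219940, 718488, 457248]
r4 m[sprk→φ5] = [251360, 89811, 228624]
r4 m[rain→φ1] = [1, 1, 1]
r4 m[ice→φ0] = [2, 3, 7]
r4 m[ice→φ4] = [7866, 9792, 9702]
r5 m[φ0→wind] = [81, 105, 82]
r5 m[φ0→ice] = [1109256, 1375552, 1364944]
r5 m[φ1→wind] = [7320, 7896, 7256]
r5 m[φ1→sprk] = [32456, 41276, 39290]
r5 m[φ1→rain] = [4058584, 4897944, 6943248]
r5 m[φ2→sprk] = [4, 9, 8]
r5 m[φ3→sprk] = [8, 1, 3]
r5 m[φ4→ice] = [2, 3, 7]
r5 m[φ5→sprk] = [7, 8, 6]
r5 m[φ6→wind] = [9, 7, 8]
r5 m[wind→φ0] = [65880, 55272, 58048]
r5 m[wind→φ1] = [729, 735, 656]
r5 m[wind→φ6] = [592920, 829080, 594992]
r5 m[sprk→φ1] = [224, 72, 144]
r5 m[sprk→φ2] = [439880, 79832, 171468]
r5 m[sprk→φ3] = [219940, 718488, 457248]
r5 m[sprk→φ5] = [251360, 89811, 228624]
r5 m[rain→φ1] = [1, 1, 1]
r5 m[ice→φ0] = [2, 3, 7]
r5 m[ice→φ4] = [7866, 9792, 9702]
r6 m[φ0→wind] = [81, 105, 82]
r6 m[φ0→ice] = [1109256, 1375552, 1364944]
r6 m[φ1→wind] = [7320, 7896, 7256]
r6 m[φ1→sprk] = [32456, 41276, 39290]
r6 m[φ1→rain] = [4058584, 4897944, 6943248]
r6 m[φ2→sprk] = [4, 9, 8]
r6 m[φ3→sprk] = [8, 1, 3]
r6 m[φ4→ice] = [2, 3, 7]
r6 m[φ5→sprk] = [7, 8, 6]
r6 m[φ6→wind] = [9, 7, 8]
r6 m[wind→φ0] = [65880, 55272, 58048]
r6 m[wind→φ1] = [729, 735, 656]
r6 m[wind→φ6] = [592920, 829080, 594992]
r6 m[sprk→φ1] = [224, 72, 144]
r6 m[sprk→φ2] = [1817536, 330208, 707220]
r6 m[sprk→φ3] = [908768, 2971872, 1885920]
r6 m[sprk→φ5] = [1038592, 371484, 942960]
r6 m[rain→φ1] = [1, 1, 1]
r6 m[ice→φ0] = [2, 3, 7]
r6 m[ice→φ4] = [1109256, 1375552, 1364944]
r7 m[φ0→wind] = [81, 105, 82]
r7 m[φ0→ice] = [1109256, 1375552, 1364944]
r7 m[φ1→wind] = [7320, 7896, 7256]
r7 m[φ1→sprk] = [32456, 41276, 39290]
r7 m[φ1→rain] = [4058584, 4897944, 6943248]
r7 m[φ2→sprk] = [4, 9, 8]
r7 m[φ3→sprk] = [8, 1, 3]
r7 m[φ4→ice] = [2, 3, 7]
r7 m[φ5→sprk] = [7, 8, 6]
r7 m[φ6→wind] = [9, 7, 8]
r7 m[wind→φ0] = [65880, 55272, 58048]
r7 m[wind→φ1] = [729, 735, 656]
r7 m[wind→φ6] = [592920, 829080, 594992]
r7 m[sprk→φ1] = [224, 72, 144]
r7 m[sprk→φ2] = [1817536, 330208, 707220]
r7 m[sprk→φ3] = [908768, 2971872, 1885920]
r7 m[sprk→φ5] = [1038592, 371484, 942960]
r7 m[rain→φ1] = [1, 1, 1]
r7 m[ice→φ0] = [2, 3, 7]
r7 m[ice→φ4] = [1109256, 1375552, 1364944]
fixed point reached at round 7
b[ice] = ⊗ incoming = [2218512, 4126656, 9554608]

b[ice] = [2218512, 4126656, 9554608]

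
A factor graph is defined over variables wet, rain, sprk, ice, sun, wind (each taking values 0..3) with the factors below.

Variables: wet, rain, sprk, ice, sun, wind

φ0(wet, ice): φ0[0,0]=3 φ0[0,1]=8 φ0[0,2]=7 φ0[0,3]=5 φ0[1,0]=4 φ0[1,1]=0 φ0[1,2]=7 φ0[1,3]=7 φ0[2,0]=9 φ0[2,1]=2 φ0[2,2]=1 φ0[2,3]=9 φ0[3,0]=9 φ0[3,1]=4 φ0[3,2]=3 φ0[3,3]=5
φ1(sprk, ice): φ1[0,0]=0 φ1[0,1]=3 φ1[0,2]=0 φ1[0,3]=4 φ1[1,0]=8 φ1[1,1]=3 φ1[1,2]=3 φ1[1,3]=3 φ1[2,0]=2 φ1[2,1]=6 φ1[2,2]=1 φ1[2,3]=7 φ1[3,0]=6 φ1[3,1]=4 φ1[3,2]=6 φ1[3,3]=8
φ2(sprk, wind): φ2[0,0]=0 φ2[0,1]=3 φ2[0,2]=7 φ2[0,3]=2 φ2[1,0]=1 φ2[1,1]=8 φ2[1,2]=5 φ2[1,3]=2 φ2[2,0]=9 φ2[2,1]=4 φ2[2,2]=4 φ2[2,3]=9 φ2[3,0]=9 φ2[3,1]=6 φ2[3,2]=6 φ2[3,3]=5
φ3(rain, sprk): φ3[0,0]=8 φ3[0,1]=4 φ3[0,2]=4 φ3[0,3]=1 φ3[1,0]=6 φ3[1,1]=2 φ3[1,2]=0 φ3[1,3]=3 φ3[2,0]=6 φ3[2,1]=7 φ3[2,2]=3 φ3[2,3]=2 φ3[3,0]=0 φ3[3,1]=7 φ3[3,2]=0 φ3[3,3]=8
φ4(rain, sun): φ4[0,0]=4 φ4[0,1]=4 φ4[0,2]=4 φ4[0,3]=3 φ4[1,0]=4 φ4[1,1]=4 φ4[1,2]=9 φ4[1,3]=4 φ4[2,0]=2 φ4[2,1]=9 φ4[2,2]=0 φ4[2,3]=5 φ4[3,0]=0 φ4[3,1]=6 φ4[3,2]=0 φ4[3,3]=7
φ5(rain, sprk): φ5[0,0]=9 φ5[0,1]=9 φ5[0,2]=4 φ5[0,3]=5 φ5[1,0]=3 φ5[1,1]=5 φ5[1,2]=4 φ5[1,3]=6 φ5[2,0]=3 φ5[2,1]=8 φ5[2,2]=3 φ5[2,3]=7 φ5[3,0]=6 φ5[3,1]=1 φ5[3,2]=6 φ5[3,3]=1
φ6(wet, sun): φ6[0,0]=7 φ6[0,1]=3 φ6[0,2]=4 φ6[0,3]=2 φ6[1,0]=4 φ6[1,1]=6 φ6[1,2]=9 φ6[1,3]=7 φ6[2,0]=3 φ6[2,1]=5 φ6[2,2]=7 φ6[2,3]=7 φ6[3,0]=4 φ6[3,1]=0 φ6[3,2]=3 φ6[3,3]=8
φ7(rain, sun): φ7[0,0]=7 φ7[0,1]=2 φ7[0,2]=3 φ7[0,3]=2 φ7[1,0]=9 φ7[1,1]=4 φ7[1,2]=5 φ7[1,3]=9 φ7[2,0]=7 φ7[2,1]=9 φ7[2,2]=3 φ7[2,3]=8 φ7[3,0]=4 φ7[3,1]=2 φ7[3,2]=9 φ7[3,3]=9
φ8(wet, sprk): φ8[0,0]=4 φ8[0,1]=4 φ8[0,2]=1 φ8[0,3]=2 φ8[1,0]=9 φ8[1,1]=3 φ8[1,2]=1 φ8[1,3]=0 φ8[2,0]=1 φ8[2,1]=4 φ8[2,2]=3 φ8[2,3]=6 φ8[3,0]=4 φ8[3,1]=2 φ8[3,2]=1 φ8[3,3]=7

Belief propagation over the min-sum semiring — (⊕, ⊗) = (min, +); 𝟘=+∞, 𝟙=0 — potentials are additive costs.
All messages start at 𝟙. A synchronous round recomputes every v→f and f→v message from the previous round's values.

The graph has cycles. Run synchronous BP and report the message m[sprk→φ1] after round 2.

init: all messages = 𝟙 over 4 values
r1 m[φ0→wet] = [3, 0, 1, 3]
r1 m[φ0→ice] = [3, 0, 1, 5]
r1 m[φ1→sprk] = [0, 3, 1, 4]
r1 m[φ1→ice] = [0, 3, 0, 3]
r1 m[φ2→sprk] = [0, 1, 4, 5]
r1 m[φ2→wind] = [0, 3, 4, 2]
r1 m[φ3→rain] = [1, 0, 2, 0]
r1 m[φ3→sprk] = [0, 2, 0, 1]
r1 m[φ4→rain] = [3, 4, 0, 0]
r1 m[φ4→sun] = [0, 4, 0, 3]
r1 m[φ5→rain] = [4, 3, 3, 1]
r1 m[φ5→sprk] = [3, 1, 3, 1]
r1 m[φ6→wet] = [2, 4, 3, 0]
r1 m[φ6→sun] = [3, 0, 3, 2]
r1 m[φ7→rain] = [2, 4, 3, 2]
r1 m[φ7→sun] = [4, 2, 3, 2]
r1 m[φ8→wet] = [1, 0, 1, 1]
r1 m[φ8→sprk] = [1, 2, 1, 0]
r1 m[wet→φ0] = [0, 0, 0, 0]
r1 m[wet→φ6] = [0, 0, 0, 0]
r1 m[wet→φ8] = [0, 0, 0, 0]
r1 m[rain→φ3] = [0, 0, 0, 0]
r1 m[rain→φ4] = [0, 0, 0, 0]
r1 m[rain→φ5] = [0, 0, 0, 0]
r1 m[rain→φ7] = [0, 0, 0, 0]
r1 m[sprk→φ1] = [0, 0, 0, 0]
r1 m[sprk→φ2] = [0, 0, 0, 0]
r1 m[sprk→φ3] = [0, 0, 0, 0]
r1 m[sprk→φ5] = [0, 0, 0, 0]
r1 m[sprk→φ8] = [0, 0, 0, 0]
r1 m[ice→φ0] = [0, 0, 0, 0]
r1 m[ice→φ1] = [0, 0, 0, 0]
r1 m[sun→φ4] = [0, 0, 0, 0]
r1 m[sun→φ6] = [0, 0, 0, 0]
r1 m[sun→φ7] = [0, 0, 0, 0]
r1 m[wind→φ2] = [0, 0, 0, 0]
r2 m[φ0→wet] = [3, 0, 1, 3]
r2 m[φ0→ice] = [3, 0, 1, 5]
r2 m[φ1→sprk] = [0, 3, 1, 4]
r2 m[φ1→ice] = [0, 3, 0, 3]
r2 m[φ2→sprk] = [0, 1, 4, 5]
r2 m[φ2→wind] = [0, 3, 4, 2]
r2 m[φ3→rain] = [1, 0, 2, 0]
r2 m[φ3→sprk] = [0, 2, 0, 1]
r2 m[φ4→rain] = [3, 4, 0, 0]
r2 m[φ4→sun] = [0, 4, 0, 3]
r2 m[φ5→rain] = [4, 3, 3, 1]
r2 m[φ5→sprk] = [3, 1, 3, 1]
r2 m[φ6→wet] = [2, 4, 3, 0]
r2 m[φ6→sun] = [3, 0, 3, 2]
r2 m[φ7→rain] = [2, 4, 3, 2]
r2 m[φ7→sun] = [4, 2, 3, 2]
r2 m[φ8→wet] = [1, 0, 1, 1]
r2 m[φ8→sprk] = [1, 2, 1, 0]
r2 m[wet→φ0] = [3, 4, 4, 1]
r2 m[wet→φ6] = [4, 0, 2, 4]
r2 m[wet→φ8] = [5, 4, 4, 3]
r2 m[rain→φ3] = [9, 11, 6, 3]
r2 m[rain→φ4] = [7, 7, 8, 3]
r2 m[rain→φ5] = [6, 8, 5, 2]
r2 m[rain→φ7] = [8, 7, 5, 1]
r2 m[sprk→φ1] = [4, 6, 8, 7]
r2 m[sprk→φ2] = [4, 8, 5, 6]
r2 m[sprk→φ3] = [4, 7, 9, 10]
r2 m[sprk→φ5] = [1, 8, 6, 10]
r2 m[sprk→φ8] = [3, 7, 8, 11]
r2 m[ice→φ0] = [0, 3, 0, 3]
r2 m[ice→φ1] = [3, 0, 1, 5]
r2 m[sun→φ4] = [7, 2, 6, 4]
r2 m[sun→φ6] = [4, 6, 3, 5]
r2 m[sun→φ7] = [3, 4, 3, 5]
r2 m[wind→φ2] = [0, 0, 0, 0]

message @ round 2 = [4, 6, 8, 7]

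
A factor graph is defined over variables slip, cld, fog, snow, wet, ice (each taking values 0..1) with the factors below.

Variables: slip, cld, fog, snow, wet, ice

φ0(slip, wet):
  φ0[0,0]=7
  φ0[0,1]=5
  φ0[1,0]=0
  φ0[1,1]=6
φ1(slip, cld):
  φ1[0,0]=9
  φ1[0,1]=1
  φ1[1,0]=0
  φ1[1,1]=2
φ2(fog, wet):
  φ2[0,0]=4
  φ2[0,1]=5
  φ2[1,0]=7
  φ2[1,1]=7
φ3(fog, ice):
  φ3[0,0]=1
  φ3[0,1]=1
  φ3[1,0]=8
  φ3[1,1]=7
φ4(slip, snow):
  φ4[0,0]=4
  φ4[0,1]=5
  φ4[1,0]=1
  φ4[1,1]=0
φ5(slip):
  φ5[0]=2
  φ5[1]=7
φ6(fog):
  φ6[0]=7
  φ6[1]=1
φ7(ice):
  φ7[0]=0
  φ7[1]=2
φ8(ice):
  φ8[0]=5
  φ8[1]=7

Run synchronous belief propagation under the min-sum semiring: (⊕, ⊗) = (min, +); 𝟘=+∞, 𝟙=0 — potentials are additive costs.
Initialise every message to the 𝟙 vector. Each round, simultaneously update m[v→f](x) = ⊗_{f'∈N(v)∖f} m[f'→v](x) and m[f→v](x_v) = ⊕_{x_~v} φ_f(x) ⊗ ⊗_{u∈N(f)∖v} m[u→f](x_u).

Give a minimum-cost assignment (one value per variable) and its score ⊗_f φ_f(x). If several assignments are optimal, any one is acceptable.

assignment: (slip=1, cld=0, fog=0, snow=1, wet=0, ice=0); score = 24

init: all messages = 𝟙 over 2 values
r1 m[φ0→slip] = [5, 0]
r1 m[φ0→wet] = [0, 5]
r1 m[φ1→slip] = [1, 0]
r1 m[φ1→cld] = [0, 1]
r1 m[φ2→fog] = [4, 7]
r1 m[φ2→wet] = [4, 5]
r1 m[φ3→fog] = [1, 7]
r1 m[φ3→ice] = [1, 1]
r1 m[φ4→slip] = [4, 0]
r1 m[φ4→snow] = [1, 0]
r1 m[φ5→slip] = [2, 7]
r1 m[φ6→fog] = [7, 1]
r1 m[φ7→ice] = [0, 2]
r1 m[φ8→ice] = [5, 7]
r1 m[slip→φ0] = [0, 0]
r1 m[slip→φ1] = [0, 0]
r1 m[slip→φ4] = [0, 0]
r1 m[slip→φ5] = [0, 0]
r1 m[cld→φ1] = [0, 0]
r1 m[fog→φ2] = [0, 0]
r1 m[fog→φ3] = [0, 0]
r1 m[fog→φ6] = [0, 0]
r1 m[snow→φ4] = [0, 0]
r1 m[wet→φ0] = [0, 0]
r1 m[wet→φ2] = [0, 0]
r1 m[ice→φ3] = [0, 0]
r1 m[ice→φ7] = [0, 0]
r1 m[ice→φ8] = [0, 0]
r2 m[φ0→slip] = [5, 0]
r2 m[φ0→wet] = [0, 5]
r2 m[φ1→slip] = [1, 0]
r2 m[φ1→cld] = [0, 1]
r2 m[φ2→fog] = [4, 7]
r2 m[φ2→wet] = [4, 5]
r2 m[φ3→fog] = [1, 7]
r2 m[φ3→ice] = [1, 1]
r2 m[φ4→slip] = [4, 0]
r2 m[φ4→snow] = [1, 0]
r2 m[φ5→slip] = [2, 7]
r2 m[φ6→fog] = [7, 1]
r2 m[φ7→ice] = [0, 2]
r2 m[φ8→ice] = [5, 7]
r2 m[slip→φ0] = [7, 7]
r2 m[slip→φ1] = [11, 7]
r2 m[slip→φ4] = [8, 7]
r2 m[slip→φ5] = [10, 0]
r2 m[cld→φ1] = [0, 0]
r2 m[fog→φ2] = [8, 8]
r2 m[fog→φ3] = [11, 8]
r2 m[fog→φ6] = [5, 14]
r2 m[snow→φ4] = [0, 0]
r2 m[wet→φ0] = [4, 5]
r2 m[wet→φ2] = [0, 5]
r2 m[ice→φ3] = [5, 9]
r2 m[ice→φ7] = [6, 8]
r2 m[ice→φ8] = [1, 3]
r3 m[φ0→slip] = [10, 4]
r3 m[φ0→wet] = [7, 12]
r3 m[φ1→slip] = [1, 0]
r3 m[φ1→cld] = [7, 9]
r3 m[φ2→fog] = [4, 7]
r3 m[φ2→wet] = [12, 13]
r3 m[φ3→fog] = [6, 13]
r3 m[φ3→ice] = [12, 12]
r3 m[φ4→slip] = [4, 0]
r3 m[φ4→snow] = [8, 7]
r3 m[φ5→slip] = [2, 7]
r3 m[φ6→fog] = [7, 1]
r3 m[φ7→ice] = [0, 2]
r3 m[φ8→ice] = [5, 7]
r3 m[slip→φ0] = [7, 7]
r3 m[slip→φ1] = [11, 7]
r3 m[slip→φ4] = [8, 7]
r3 m[slip→φ5] = [10, 0]
r3 m[cld→φ1] = [0, 0]
r3 m[fog→φ2] = [8, 8]
r3 m[fog→φ3] = [11, 8]
r3 m[fog→φ6] = [5, 14]
r3 m[snow→φ4] = [0, 0]
r3 m[wet→φ0] = [4, 5]
r3 m[wet→φ2] = [0, 5]
r3 m[ice→φ3] = [5, 9]
r3 m[ice→φ7] = [6, 8]
r3 m[ice→φ8] = [1, 3]
r4 m[φ0→slip] = [10, 4]
r4 m[φ0→wet] = [7, 12]
r4 m[φ1→slip] = [1, 0]
r4 m[φ1→cld] = [7, 9]
r4 m[φ2→fog] = [4, 7]
r4 m[φ2→wet] = [12, 13]
r4 m[φ3→fog] = [6, 13]
r4 m[φ3→ice] = [12, 12]
r4 m[φ4→slip] = [4, 0]
r4 m[φ4→snow] = [8, 7]
r4 m[φ5→slip] = [2, 7]
r4 m[φ6→fog] = [7, 1]
r4 m[φ7→ice] = [0, 2]
r4 m[φ8→ice] = [5, 7]
r4 m[slip→φ0] = [7, 7]
r4 m[slip→φ1] = [16, 11]
r4 m[slip→φ4] = [13, 11]
r4 m[slip→φ5] = [15, 4]
r4 m[cld→φ1] = [0, 0]
r4 m[fog→φ2] = [13, 14]
r4 m[fog→φ3] = [11, 8]
r4 m[fog→φ6] = [10, 20]
r4 m[snow→φ4] = [0, 0]
r4 m[wet→φ0] = [12, 13]
r4 m[wet→φ2] = [7, 12]
r4 m[ice→φ3] = [5, 9]
r4 m[ice→φ7] = [17, 19]
r4 m[ice→φ8] = [12, 14]
r5 m[φ0→slip] = [18, 12]
r5 m[φ0→wet] = [7, 12]
r5 m[φ1→slip] = [1, 0]
r5 m[φ1→cld] = [11, 13]
r5 m[φ2→fog] = [11, 14]
r5 m[φ2→wet] = [17, 18]
r5 m[φ3→fog] = [6, 13]
r5 m[φ3→ice] = [12, 12]
r5 m[φ4→slip] = [4, 0]
r5 m[φ4→snow] = [12, 11]
r5 m[φ5→slip] = [2, 7]
r5 m[φ6→fog] = [7, 1]
r5 m[φ7→ice] = [0, 2]
r5 m[φ8→ice] = [5, 7]
r5 m[slip→φ0] = [7, 7]
r5 m[slip→φ1] = [16, 11]
r5 m[slip→φ4] = [13, 11]
r5 m[slip→φ5] = [15, 4]
r5 m[cld→φ1] = [0, 0]
r5 m[fog→φ2] = [13, 14]
r5 m[fog→φ3] = [11, 8]
r5 m[fog→φ6] = [10, 20]
r5 m[snow→φ4] = [0, 0]
r5 m[wet→φ0] = [12, 13]
r5 m[wet→φ2] = [7, 12]
r5 m[ice→φ3] = [5, 9]
r5 m[ice→φ7] = [17, 19]
r5 m[ice→φ8] = [12, 14]
r6 m[φ0→slip] = [18, 12]
r6 m[φ0→wet] = [7, 12]
r6 m[φ1→slip] = [1, 0]
r6 m[φ1→cld] = [11, 13]
r6 m[φ2→fog] = [11, 14]
r6 m[φ2→wet] = [17, 18]
r6 m[φ3→fog] = [6, 13]
r6 m[φ3→ice] = [12, 12]
r6 m[φ4→slip] = [4, 0]
r6 m[φ4→snow] = [12, 11]
r6 m[φ5→slip] = [2, 7]
r6 m[φ6→fog] = [7, 1]
r6 m[φ7→ice] = [0, 2]
r6 m[φ8→ice] = [5, 7]
r6 m[slip→φ0] = [7, 7]
r6 m[slip→φ1] = [24, 19]
r6 m[slip→φ4] = [21, 19]
r6 m[slip→φ5] = [23, 12]
r6 m[cld→φ1] = [0, 0]
r6 m[fog→φ2] = [13, 14]
r6 m[fog→φ3] = [18, 15]
r6 m[fog→φ6] = [17, 27]
r6 m[snow→φ4] = [0, 0]
r6 m[wet→φ0] = [17, 18]
r6 m[wet→φ2] = [7, 12]
r6 m[ice→φ3] = [5, 9]
r6 m[ice→φ7] = [17, 19]
r6 m[ice→φ8] = [12, 14]
r7 m[φ0→slip] = [23, 17]
r7 m[φ0→wet] = [7, 12]
r7 m[φ1→slip] = [1, 0]
r7 m[φ1→cld] = [19, 21]
r7 m[φ2→fog] = [11, 14]
r7 m[φ2→wet] = [17, 18]
r7 m[φ3→fog] = [6, 13]
r7 m[φ3→ice] = [19, 19]
r7 m[φ4→slip] = [4, 0]
r7 m[φ4→snow] = [20, 19]
r7 m[φ5→slip] = [2, 7]
r7 m[φ6→fog] = [7, 1]
r7 m[φ7→ice] = [0, 2]
r7 m[φ8→ice] = [5, 7]
r7 m[slip→φ0] = [7, 7]
r7 m[slip→φ1] = [24, 19]
r7 m[slip→φ4] = [21, 19]
r7 m[slip→φ5] = [23, 12]
r7 m[cld→φ1] = [0, 0]
r7 m[fog→φ2] = [13, 14]
r7 m[fog→φ3] = [18, 15]
r7 m[fog→φ6] = [17, 27]
r7 m[snow→φ4] = [0, 0]
r7 m[wet→φ0] = [17, 18]
r7 m[wet→φ2] = [7, 12]
r7 m[ice→φ3] = [5, 9]
r7 m[ice→φ7] = [17, 19]
r7 m[ice→φ8] = [12, 14]
r8 m[φ0→slip] = [23, 17]
r8 m[φ0→wet] = [7, 12]
r8 m[φ1→slip] = [1, 0]
r8 m[φ1→cld] = [19, 21]
r8 m[φ2→fog] = [11, 14]
r8 m[φ2→wet] = [17, 18]
r8 m[φ3→fog] = [6, 13]
r8 m[φ3→ice] = [19, 19]
r8 m[φ4→slip] = [4, 0]
r8 m[φ4→snow] = [20, 19]
r8 m[φ5→slip] = [2, 7]
r8 m[φ6→fog] = [7, 1]
r8 m[φ7→ice] = [0, 2]
r8 m[φ8→ice] = [5, 7]
r8 m[slip→φ0] = [7, 7]
r8 m[slip→φ1] = [29, 24]
r8 m[slip→φ4] = [26, 24]
r8 m[slip→φ5] = [28, 17]
r8 m[cld→φ1] = [0, 0]
r8 m[fog→φ2] = [13, 14]
r8 m[fog→φ3] = [18, 15]
r8 m[fog→φ6] = [17, 27]
r8 m[snow→φ4] = [0, 0]
r8 m[wet→φ0] = [17, 18]
r8 m[wet→φ2] = [7, 12]
r8 m[ice→φ3] = [5, 9]
r8 m[ice→φ7] = [24, 26]
r8 m[ice→φ8] = [19, 21]
r9 m[φ0→slip] = [23, 17]
r9 m[φ0→wet] = [7, 12]
r9 m[φ1→slip] = [1, 0]
r9 m[φ1→cld] = [24, 26]
r9 m[φ2→fog] = [11, 14]
r9 m[φ2→wet] = [17, 18]
r9 m[φ3→fog] = [6, 13]
r9 m[φ3→ice] = [19, 19]
r9 m[φ4→slip] = [4, 0]
r9 m[φ4→snow] = [25, 24]
r9 m[φ5→slip] = [2, 7]
r9 m[φ6→fog] = [7, 1]
r9 m[φ7→ice] = [0, 2]
r9 m[φ8→ice] = [5, 7]
r9 m[slip→φ0] = [7, 7]
r9 m[slip→φ1] = [29, 24]
r9 m[slip→φ4] = [26, 24]
r9 m[slip→φ5] = [28, 17]
r9 m[cld→φ1] = [0, 0]
r9 m[fog→φ2] = [13, 14]
r9 m[fog→φ3] = [18, 15]
r9 m[fog→φ6] = [17, 27]
r9 m[snow→φ4] = [0, 0]
r9 m[wet→φ0] = [17, 18]
r9 m[wet→φ2] = [7, 12]
r9 m[ice→φ3] = [5, 9]
r9 m[ice→φ7] = [24, 26]
r9 m[ice→φ8] = [19, 21]
r10 m[φ0→slip] = [23, 17]
r10 m[φ0→wet] = [7, 12]
r10 m[φ1→slip] = [1, 0]
r10 m[φ1→cld] = [24, 26]
r10 m[φ2→fog] = [11, 14]
r10 m[φ2→wet] = [17, 18]
r10 m[φ3→fog] = [6, 13]
r10 m[φ3→ice] = [19, 19]
r10 m[φ4→slip] = [4, 0]
r10 m[φ4→snow] = [25, 24]
r10 m[φ5→slip] = [2, 7]
r10 m[φ6→fog] = [7, 1]
r10 m[φ7→ice] = [0, 2]
r10 m[φ8→ice] = [5, 7]
r10 m[slip→φ0] = [7, 7]
r10 m[slip→φ1] = [29, 24]
r10 m[slip→φ4] = [26, 24]
r10 m[slip→φ5] = [28, 17]
r10 m[cld→φ1] = [0, 0]
r10 m[fog→φ2] = [13, 14]
r10 m[fog→φ3] = [18, 15]
r10 m[fog→φ6] = [17, 27]
r10 m[snow→φ4] = [0, 0]
r10 m[wet→φ0] = [17, 18]
r10 m[wet→φ2] = [7, 12]
r10 m[ice→φ3] = [5, 9]
r10 m[ice→φ7] = [24, 26]
r10 m[ice→φ8] = [19, 21]
fixed point reached at round 10
traceback from slip: (slip=1, cld=0, fog=0, snow=1, wet=0, ice=0), score=24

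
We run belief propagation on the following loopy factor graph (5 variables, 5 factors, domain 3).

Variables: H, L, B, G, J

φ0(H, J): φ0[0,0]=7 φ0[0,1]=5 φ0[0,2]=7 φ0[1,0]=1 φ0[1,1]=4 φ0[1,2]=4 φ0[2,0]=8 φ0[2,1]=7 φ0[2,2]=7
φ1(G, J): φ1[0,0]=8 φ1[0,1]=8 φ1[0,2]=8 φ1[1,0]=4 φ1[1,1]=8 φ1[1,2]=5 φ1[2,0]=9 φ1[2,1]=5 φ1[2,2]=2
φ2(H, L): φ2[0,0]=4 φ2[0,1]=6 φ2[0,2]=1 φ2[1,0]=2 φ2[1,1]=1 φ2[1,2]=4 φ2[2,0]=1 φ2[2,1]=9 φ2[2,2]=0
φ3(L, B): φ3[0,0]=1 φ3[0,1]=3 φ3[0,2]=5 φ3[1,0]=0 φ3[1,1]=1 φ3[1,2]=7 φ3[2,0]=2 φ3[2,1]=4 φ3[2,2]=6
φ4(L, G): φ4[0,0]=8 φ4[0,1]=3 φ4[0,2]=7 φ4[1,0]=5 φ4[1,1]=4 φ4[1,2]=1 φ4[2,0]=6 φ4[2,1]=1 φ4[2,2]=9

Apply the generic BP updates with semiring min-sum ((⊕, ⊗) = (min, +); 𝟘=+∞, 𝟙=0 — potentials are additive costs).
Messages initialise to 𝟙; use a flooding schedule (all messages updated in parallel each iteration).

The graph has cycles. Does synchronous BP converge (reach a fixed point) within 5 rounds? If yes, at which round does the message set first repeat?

NOT CONVERGED within 5 rounds

init: all messages = 𝟙 over 3 values
r1 m[φ0→H] = [5, 1, 7]
r1 m[φ0→J] = [1, 4, 4]
r1 m[φ1→G] = [8, 4, 2]
r1 m[φ1→J] = [4, 5, 2]
r1 m[φ2→H] = [1, 1, 0]
r1 m[φ2→L] = [1, 1, 0]
r1 m[φ3→L] = [1, 0, 2]
r1 m[φ3→B] = [0, 1, 5]
r1 m[φ4→L] = [3, 1, 1]
r1 m[φ4→G] = [5, 1, 1]
r1 m[H→φ0] = [0, 0, 0]
r1 m[H→φ2] = [0, 0, 0]
r1 m[L→φ2] = [0, 0, 0]
r1 m[L→φ3] = [0, 0, 0]
r1 m[L→φ4] = [0, 0, 0]
r1 m[B→φ3] = [0, 0, 0]
r1 m[G→φ1] = [0, 0, 0]
r1 m[G→φ4] = [0, 0, 0]
r1 m[J→φ0] = [0, 0, 0]
r1 m[J→φ1] = [0, 0, 0]
r2 m[φ0→H] = [5, 1, 7]
r2 m[φ0→J] = [1, 4, 4]
r2 m[φ1→G] = [8, 4, 2]
r2 m[φ1→J] = [4, 5, 2]
r2 m[φ2→H] = [1, 1, 0]
r2 m[φ2→L] = [1, 1, 0]
r2 m[φ3→L] = [1, 0, 2]
r2 m[φ3→B] = [0, 1, 5]
r2 m[φ4→L] = [3, 1, 1]
r2 m[φ4→G] = [5, 1, 1]
r2 m[H→φ0] = [1, 1, 0]
r2 m[H→φ2] = [5, 1, 7]
r2 m[L→φ2] = [4, 1, 3]
r2 m[L→φ3] = [4, 2, 1]
r2 m[L→φ4] = [2, 1, 2]
r2 m[B→φ3] = [0, 0, 0]
r2 m[G→φ1] = [5, 1, 1]
r2 m[G→φ4] = [8, 4, 2]
r2 m[J→φ0] = [4, 5, 2]
r2 m[J→φ1] = [1, 4, 4]
r3 m[φ0→H] = [9, 5, 9]
r3 m[φ0→J] = [2, 5, 5]
r3 m[φ1→G] = [9, 5, 6]
r3 m[φ1→J] = [5, 6, 3]
r3 m[φ2→H] = [4, 2, 3]
r3 m[φ2→L] = [3, 2, 5]
r3 m[φ3→L] = [1, 0, 2]
r3 m[φ3→B] = [2, 3, 7]
r3 m[φ4→L] = [7, 3, 5]
r3 m[φ4→G] = [6, 3, 2]
r3 m[H→φ0] = [1, 1, 0]
r3 m[H→φ2] = [5, 1, 7]
r3 m[L→φ2] = [4, 1, 3]
r3 m[L→φ3] = [4, 2, 1]
r3 m[L→φ4] = [2, 1, 2]
r3 m[B→φ3] = [0, 0, 0]
r3 m[G→φ1] = [5, 1, 1]
r3 m[G→φ4] = [8, 4, 2]
r3 m[J→φ0] = [4, 5, 2]
r3 m[J→φ1] = [1, 4, 4]
r4 m[φ0→H] = [9, 5, 9]
r4 m[φ0→J] = [2, 5, 5]
r4 m[φ1→G] = [9, 5, 6]
r4 m[φ1→J] = [5, 6, 3]
r4 m[φ2→H] = [4, 2, 3]
r4 m[φ2→L] = [3, 2, 5]
r4 m[φ3→L] = [1, 0, 2]
r4 m[φ3→B] = [2, 3, 7]
r4 m[φ4→L] = [7, 3, 5]
r4 m[φ4→G] = [6, 3, 2]
r4 m[H→φ0] = [4, 2, 3]
r4 m[H→φ2] = [9, 5, 9]
r4 m[L→φ2] = [8, 3, 7]
r4 m[L→φ3] = [10, 5, 10]
r4 m[L→φ4] = [4, 2, 7]
r4 m[B→φ3] = [0, 0, 0]
r4 m[G→φ1] = [6, 3, 2]
r4 m[G→φ4] = [9, 5, 6]
r4 m[J→φ0] = [5, 6, 3]
r4 m[J→φ1] = [2, 5, 5]
r5 m[φ0→H] = [10, 6, 10]
r5 m[φ0→J] = [3, 6, 6]
r5 m[φ1→G] = [10, 6, 7]
r5 m[φ1→J] = [7, 7, 4]
r5 m[φ2→H] = [8, 4, 7]
r5 m[φ2→L] = [7, 6, 9]
r5 m[φ3→L] = [1, 0, 2]
r5 m[φ3→B] = [5, 6, 12]
r5 m[φ4→L] = [8, 7, 6]
r5 m[φ4→G] = [7, 6, 3]
r5 m[H→φ0] = [4, 2, 3]
r5 m[H→φ2] = [9, 5, 9]
r5 m[L→φ2] = [8, 3, 7]
r5 m[L→φ3] = [10, 5, 10]
r5 m[L→φ4] = [4, 2, 7]
r5 m[B→φ3] = [0, 0, 0]
r5 m[G→φ1] = [6, 3, 2]
r5 m[G→φ4] = [9, 5, 6]
r5 m[J→φ0] = [5, 6, 3]
r5 m[J→φ1] = [2, 5, 5]
no fixed point within 5 rounds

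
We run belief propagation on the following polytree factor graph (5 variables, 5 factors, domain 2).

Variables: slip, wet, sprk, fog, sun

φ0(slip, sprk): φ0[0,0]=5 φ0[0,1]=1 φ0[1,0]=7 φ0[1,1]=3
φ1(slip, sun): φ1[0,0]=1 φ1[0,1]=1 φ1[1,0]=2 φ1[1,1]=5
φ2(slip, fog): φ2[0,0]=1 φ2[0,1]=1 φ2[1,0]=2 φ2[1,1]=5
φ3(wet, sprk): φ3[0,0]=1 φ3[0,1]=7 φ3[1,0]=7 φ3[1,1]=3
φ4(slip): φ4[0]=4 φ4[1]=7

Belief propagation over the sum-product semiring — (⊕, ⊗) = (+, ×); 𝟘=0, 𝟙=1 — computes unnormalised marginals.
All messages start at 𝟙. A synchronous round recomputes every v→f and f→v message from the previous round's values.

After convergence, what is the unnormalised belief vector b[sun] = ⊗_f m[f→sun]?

init: all messages = 𝟙 over 2 values
r1 m[φ0→slip] = [6, 10]
r1 m[φ0→sprk] = [12, 4]
r1 m[φ1→slip] = [2, 7]
r1 m[φ1→sun] = [3, 6]
r1 m[φ2→slip] = [2, 7]
r1 m[φ2→fog] = [3, 6]
r1 m[φ3→wet] = [8, 10]
r1 m[φ3→sprk] = [8, 10]
r1 m[φ4→slip] = [4, 7]
r1 m[slip→φ0] = [1, 1]
r1 m[slip→φ1] = [1, 1]
r1 m[slip→φ2] = [1, 1]
r1 m[slip→φ4] = [1, 1]
r1 m[wet→φ3] = [1, 1]
r1 m[sprk→φ0] = [1, 1]
r1 m[sprk→φ3] = [1, 1]
r1 m[fog→φ2] = [1, 1]
r1 m[sun→φ1] = [1, 1]
r2 m[φ0→slip] = [6, 10]
r2 m[φ0→sprk] = [12, 4]
r2 m[φ1→slip] = [2, 7]
r2 m[φ1→sun] = [3, 6]
r2 m[φ2→slip] = [2, 7]
r2 m[φ2→fog] = [3, 6]
r2 m[φ3→wet] = [8, 10]
r2 m[φ3→sprk] = [8, 10]
r2 m[φ4→slip] = [4, 7]
r2 m[slip→φ0] = [16, 343]
r2 m[slip→φ1] = [48, 490]
r2 m[slip→φ2] = [48, 490]
r2 m[slip→φ4] = [24, 490]
r2 m[wet→φ3] = [1, 1]
r2 m[sprk→φ0] = [8, 10]
r2 m[sprk→φ3] = [12, 4]
r2 m[fog→φ2] = [1, 1]
r2 m[sun→φ1] = [1, 1]
r3 m[φ0→slip] = [50, 86]
r3 m[φ0→sprk] = [2481, 1045]
r3 m[φ1→slip] = [2, 7]
r3 m[φ1→sun] = [1028, 2498]
r3 m[φ2→slip] = [2, 7]
r3 m[φ2→fog] = [1028, 2498]
r3 m[φ3→wet] = [40, 96]
r3 m[φ3→sprk] = [8, 10]
r3 m[φ4→slip] = [4, 7]
r3 m[slip→φ0] = [16, 343]
r3 m[slip→φ1] = [48, 490]
r3 m[slip→φ2] = [48, 490]
r3 m[slip→φ4] = [24, 490]
r3 m[wet→φ3] = [1, 1]
r3 m[sprk→φ0] = [8, 10]
r3 m[sprk→φ3] = [12, 4]
r3 m[fog→φ2] = [1, 1]
r3 m[sun→φ1] = [1, 1]
r4 m[φ0→slip] = [50, 86]
r4 m[φ0→sprk] = [2481, 1045]
r4 m[φ1→slip] = [2, 7]
r4 m[φ1→sun] = [1028, 2498]
r4 m[φ2→slip] = [2, 7]
r4 m[φ2→fog] = [1028, 2498]
r4 m[φ3→wet] = [40, 96]
r4 m[φ3→sprk] = [8, 10]
r4 m[φ4→slip] = [4, 7]
r4 m[slip→φ0] = [16, 343]
r4 m[slip→φ1] = [400, 4214]
r4 m[slip→φ2] = [400, 4214]
r4 m[slip→φ4] = [200, 4214]
r4 m[wet→φ3] = [1, 1]
r4 m[sprk→φ0] = [8, 10]
r4 m[sprk→φ3] = [2481, 1045]
r4 m[fog→φ2] = [1, 1]
r4 m[sun→φ1] = [1, 1]
r5 m[φ0→slip] = [50, 86]
r5 m[φ0→sprk] = [2481, 1045]
r5 m[φ1→slip] = [2, 7]
r5 m[φ1→sun] = [8828, 21470]
r5 m[φ2→slip] = [2, 7]
r5 m[φ2→fog] = [8828, 21470]
r5 m[φ3→wet] = [9796, 20502]
r5 m[φ3→sprk] = [8, 10]
r5 m[φ4→slip] = [4, 7]
r5 m[slip→φ0] = [16, 343]
r5 m[slip→φ1] = [400, 4214]
r5 m[slip→φ2] = [400, 4214]
r5 m[slip→φ4] = [200, 4214]
r5 m[wet→φ3] = [1, 1]
r5 m[sprk→φ0] = [8, 10]
r5 m[sprk→φ3] = [2481, 1045]
r5 m[fog→φ2] = [1, 1]
r5 m[sun→φ1] = [1, 1]
r6 m[φ0→slip] = [50, 86]
r6 m[φ0→sprk] = [2481, 1045]
r6 m[φ1→slip] = [2, 7]
r6 m[φ1→sun] = [8828, 21470]
r6 m[φ2→slip] = [2, 7]
r6 m[φ2→fog] = [8828, 21470]
r6 m[φ3→wet] = [9796, 20502]
r6 m[φ3→sprk] = [8, 10]
r6 m[φ4→slip] = [4, 7]
r6 m[slip→φ0] = [16, 343]
r6 m[slip→φ1] = [400, 4214]
r6 m[slip→φ2] = [400, 4214]
r6 m[slip→φ4] = [200, 4214]
r6 m[wet→φ3] = [1, 1]
r6 m[sprk→φ0] = [8, 10]
r6 m[sprk→φ3] = [2481, 1045]
r6 m[fog→φ2] = [1, 1]
r6 m[sun→φ1] = [1, 1]
fixed point reached at round 6
b[sun] = ⊗ incoming = [8828, 21470]

b[sun] = [8828, 21470]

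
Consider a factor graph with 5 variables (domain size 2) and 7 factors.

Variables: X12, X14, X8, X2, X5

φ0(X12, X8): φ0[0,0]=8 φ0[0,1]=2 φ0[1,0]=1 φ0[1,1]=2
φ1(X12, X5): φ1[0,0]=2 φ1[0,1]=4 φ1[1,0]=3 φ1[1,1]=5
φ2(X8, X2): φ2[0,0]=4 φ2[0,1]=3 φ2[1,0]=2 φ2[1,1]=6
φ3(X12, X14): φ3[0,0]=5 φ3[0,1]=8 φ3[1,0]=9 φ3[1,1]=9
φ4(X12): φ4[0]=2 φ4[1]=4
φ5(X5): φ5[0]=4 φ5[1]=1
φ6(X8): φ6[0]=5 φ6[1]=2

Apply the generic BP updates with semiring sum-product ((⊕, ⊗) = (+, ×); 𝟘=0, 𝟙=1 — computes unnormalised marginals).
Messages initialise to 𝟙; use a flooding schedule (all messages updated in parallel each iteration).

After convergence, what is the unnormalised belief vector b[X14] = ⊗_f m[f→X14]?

b[X14] = [78444, 100908]

init: all messages = 𝟙 over 2 values
r1 m[φ0→X12] = [10, 3]
r1 m[φ0→X8] = [9, 4]
r1 m[φ1→X12] = [6, 8]
r1 m[φ1→X5] = [5, 9]
r1 m[φ2→X8] = [7, 8]
r1 m[φ2→X2] = [6, 9]
r1 m[φ3→X12] = [13, 18]
r1 m[φ3→X14] = [14, 17]
r1 m[φ4→X12] = [2, 4]
r1 m[φ5→X5] = [4, 1]
r1 m[φ6→X8] = [5, 2]
r1 m[X12→φ0] = [1, 1]
r1 m[X12→φ1] = [1, 1]
r1 m[X12→φ3] = [1, 1]
r1 m[X12→φ4] = [1, 1]
r1 m[X14→φ3] = [1, 1]
r1 m[X8→φ0] = [1, 1]
r1 m[X8→φ2] = [1, 1]
r1 m[X8→φ6] = [1, 1]
r1 m[X2→φ2] = [1, 1]
r1 m[X5→φ1] = [1, 1]
r1 m[X5→φ5] = [1, 1]
r2 m[φ0→X12] = [10, 3]
r2 m[φ0→X8] = [9, 4]
r2 m[φ1→X12] = [6, 8]
r2 m[φ1→X5] = [5, 9]
r2 m[φ2→X8] = [7, 8]
r2 m[φ2→X2] = [6, 9]
r2 m[φ3→X12] = [13, 18]
r2 m[φ3→X14] = [14, 17]
r2 m[φ4→X12] = [2, 4]
r2 m[φ5→X5] = [4, 1]
r2 m[φ6→X8] = [5, 2]
r2 m[X12→φ0] = [156, 576]
r2 m[X12→φ1] = [260, 216]
r2 m[X12→φ3] = [120, 96]
r2 m[X12→φ4] = [780, 432]
r2 m[X14→φ3] = [1, 1]
r2 m[X8→φ0] = [35, 16]
r2 m[X8→φ2] = [45, 8]
r2 m[X8→φ6] = [63, 32]
r2 m[X2→φ2] = [1, 1]
r2 m[X5→φ1] = [4, 1]
r2 m[X5→φ5] = [5, 9]
r3 m[φ0→X12] = [312, 67]
r3 m[φ0→X8] = [1824, 1464]
r3 m[φ1→X12] = [12, 17]
r3 m[φ1→X5] = [1168, 2120]
r3 m[φ2→X8] = [7, 8]
r3 m[φ2→X2] = [196, 183]
r3 m[φ3→X12] = [13, 18]
r3 m[φ3→X14] = [1464, 1824]
r3 m[φ4→X12] = [2, 4]
r3 m[φ5→X5] = [4, 1]
r3 m[φ6→X8] = [5, 2]
r3 m[X12→φ0] = [156, 576]
r3 m[X12→φ1] = [260, 216]
r3 m[X12→φ3] = [120, 96]
r3 m[X12→φ4] = [780, 432]
r3 m[X14→φ3] = [1, 1]
r3 m[X8→φ0] = [35, 16]
r3 m[X8→φ2] = [45, 8]
r3 m[X8→φ6] = [63, 32]
r3 m[X2→φ2] = [1, 1]
r3 m[X5→φ1] = [4, 1]
r3 m[X5→φ5] = [5, 9]
r4 m[φ0→X12] = [312, 67]
r4 m[φ0→X8] = [1824, 1464]
r4 m[φ1→X12] = [12, 17]
r4 m[φ1→X5] = [1168, 2120]
r4 m[φ2→X8] = [7, 8]
r4 m[φ2→X2] = [196, 183]
r4 m[φ3→X12] = [13, 18]
r4 m[φ3→X14] = [1464, 1824]
r4 m[φ4→X12] = [2, 4]
r4 m[φ5→X5] = [4, 1]
r4 m[φ6→X8] = [5, 2]
r4 m[X12→φ0] = [312, 1224]
r4 m[X12→φ1] = [8112, 4824]
r4 m[X12→φ3] = [7488, 4556]
r4 m[X12→φ4] = [48672, 20502]
r4 m[X14→φ3] = [1, 1]
r4 m[X8→φ0] = [35, 16]
r4 m[X8→φ2] = [9120, 2928]
r4 m[X8→φ6] = [12768, 11712]
r4 m[X2→φ2] = [1, 1]
r4 m[X5→φ1] = [4, 1]
r4 m[X5→φ5] = [1168, 2120]
r5 m[φ0→X12] = [312, 67]
r5 m[φ0→X8] = [3720, 3072]
r5 m[φ1→X12] = [12, 17]
r5 m[φ1→X5] = [30696, 56568]
r5 m[φ2→X8] = [7, 8]
r5 m[φ2→X2] = [42336, 44928]
r5 m[φ3→X12] = [13, 18]
r5 m[φ3→X14] = [78444, 100908]
r5 m[φ4→X12] = [2, 4]
r5 m[φ5→X5] = [4, 1]
r5 m[φ6→X8] = [5, 2]
r5 m[X12→φ0] = [312, 1224]
r5 m[X12→φ1] = [8112, 4824]
r5 m[X12→φ3] = [7488, 4556]
r5 m[X12→φ4] = [48672, 20502]
r5 m[X14→φ3] = [1, 1]
r5 m[X8→φ0] = [35, 16]
r5 m[X8→φ2] = [9120, 2928]
r5 m[X8→φ6] = [12768, 11712]
r5 m[X2→φ2] = [1, 1]
r5 m[X5→φ1] = [4, 1]
r5 m[X5→φ5] = [1168, 2120]
r6 m[φ0→X12] = [312, 67]
r6 m[φ0→X8] = [3720, 3072]
r6 m[φ1→X12] = [12, 17]
r6 m[φ1→X5] = [30696, 56568]
r6 m[φ2→X8] = [7, 8]
r6 m[φ2→X2] = [42336, 44928]
r6 m[φ3→X12] = [13, 18]
r6 m[φ3→X14] = [78444, 100908]
r6 m[φ4→X12] = [2, 4]
r6 m[φ5→X5] = [4, 1]
r6 m[φ6→X8] = [5, 2]
r6 m[X12→φ0] = [312, 1224]
r6 m[X12→φ1] = [8112, 4824]
r6 m[X12→φ3] = [7488, 4556]
r6 m[X12→φ4] = [48672, 20502]
r6 m[X14→φ3] = [1, 1]
r6 m[X8→φ0] = [35, 16]
r6 m[X8→φ2] = [18600, 6144]
r6 m[X8→φ6] = [26040, 24576]
r6 m[X2→φ2] = [1, 1]
r6 m[X5→φ1] = [4, 1]
r6 m[X5→φ5] = [30696, 56568]
r7 m[φ0→X12] = [312, 67]
r7 m[φ0→X8] = [3720, 3072]
r7 m[φ1→X12] = [12, 17]
r7 m[φ1→X5] = [30696, 56568]
r7 m[φ2→X8] = [7, 8]
r7 m[φ2→X2] = [86688, 92664]
r7 m[φ3→X12] = [13, 18]
r7 m[φ3→X14] = [78444, 100908]
r7 m[φ4→X12] = [2, 4]
r7 m[φ5→X5] = [4, 1]
r7 m[φ6→X8] = [5, 2]
r7 m[X12→φ0] = [312, 1224]
r7 m[X12→φ1] = [8112, 4824]
r7 m[X12→φ3] = [7488, 4556]
r7 m[X12→φ4] = [48672, 20502]
r7 m[X14→φ3] = [1, 1]
r7 m[X8→φ0] = [35, 16]
r7 m[X8→φ2] = [18600, 6144]
r7 m[X8→φ6] = [26040, 24576]
r7 m[X2→φ2] = [1, 1]
r7 m[X5→φ1] = [4, 1]
r7 m[X5→φ5] = [30696, 56568]
r8 m[φ0→X12] = [312, 67]
r8 m[φ0→X8] = [3720, 3072]
r8 m[φ1→X12] = [12, 17]
r8 m[φ1→X5] = [30696, 56568]
r8 m[φ2→X8] = [7, 8]
r8 m[φ2→X2] = [86688, 92664]
r8 m[φ3→X12] = [13, 18]
r8 m[φ3→X14] = [78444, 100908]
r8 m[φ4→X12] = [2, 4]
r8 m[φ5→X5] = [4, 1]
r8 m[φ6→X8] = [5, 2]
r8 m[X12→φ0] = [312, 1224]
r8 m[X12→φ1] = [8112, 4824]
r8 m[X12→φ3] = [7488, 4556]
r8 m[X12→φ4] = [48672, 20502]
r8 m[X14→φ3] = [1, 1]
r8 m[X8→φ0] = [35, 16]
r8 m[X8→φ2] = [18600, 6144]
r8 m[X8→φ6] = [26040, 24576]
r8 m[X2→φ2] = [1, 1]
r8 m[X5→φ1] = [4, 1]
r8 m[X5→φ5] = [30696, 56568]
fixed point reached at round 8
b[X14] = ⊗ incoming = [78444, 100908]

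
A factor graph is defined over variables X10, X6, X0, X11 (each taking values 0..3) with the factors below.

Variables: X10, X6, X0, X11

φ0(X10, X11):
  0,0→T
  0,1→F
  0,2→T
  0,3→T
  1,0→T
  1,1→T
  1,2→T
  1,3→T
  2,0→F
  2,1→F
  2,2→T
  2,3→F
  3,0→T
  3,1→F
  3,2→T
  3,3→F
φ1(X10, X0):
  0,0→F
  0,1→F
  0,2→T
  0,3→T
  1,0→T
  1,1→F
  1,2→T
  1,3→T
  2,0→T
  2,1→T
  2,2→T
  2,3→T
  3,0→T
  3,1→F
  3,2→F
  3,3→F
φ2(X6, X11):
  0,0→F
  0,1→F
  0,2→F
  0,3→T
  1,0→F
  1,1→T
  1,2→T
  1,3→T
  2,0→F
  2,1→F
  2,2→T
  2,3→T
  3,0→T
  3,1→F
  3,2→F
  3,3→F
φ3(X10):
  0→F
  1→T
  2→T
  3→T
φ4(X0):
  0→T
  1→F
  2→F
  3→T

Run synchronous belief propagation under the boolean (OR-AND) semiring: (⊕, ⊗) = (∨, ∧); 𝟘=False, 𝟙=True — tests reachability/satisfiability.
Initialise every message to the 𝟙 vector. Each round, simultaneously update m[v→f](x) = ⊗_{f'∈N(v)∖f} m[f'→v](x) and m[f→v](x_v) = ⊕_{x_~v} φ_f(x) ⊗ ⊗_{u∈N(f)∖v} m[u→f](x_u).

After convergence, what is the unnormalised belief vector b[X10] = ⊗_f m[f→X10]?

b[X10] = [F, T, T, T]

init: all messages = 𝟙 over 4 values
r1 m[φ0→X10] = [T, T, T, T]
r1 m[φ0→X11] = [T, T, T, T]
r1 m[φ1→X10] = [T, T, T, T]
r1 m[φ1→X0] = [T, T, T, T]
r1 m[φ2→X6] = [T, T, T, T]
r1 m[φ2→X11] = [T, T, T, T]
r1 m[φ3→X10] = [F, T, T, T]
r1 m[φ4→X0] = [T, F, F, T]
r1 m[X10→φ0] = [T, T, T, T]
r1 m[X10→φ1] = [T, T, T, T]
r1 m[X10→φ3] = [T, T, T, T]
r1 m[X6→φ2] = [T, T, T, T]
r1 m[X0→φ1] = [T, T, T, T]
r1 m[X0→φ4] = [T, T, T, T]
r1 m[X11→φ0] = [T, T, T, T]
r1 m[X11→φ2] = [T, T, T, T]
r2 m[φ0→X10] = [T, T, T, T]
r2 m[φ0→X11] = [T, T, T, T]
r2 m[φ1→X10] = [T, T, T, T]
r2 m[φ1→X0] = [T, T, T, T]
r2 m[φ2→X6] = [T, T, T, T]
r2 m[φ2→X11] = [T, T, T, T]
r2 m[φ3→X10] = [F, T, T, T]
r2 m[φ4→X0] = [T, F, F, T]
r2 m[X10→φ0] = [F, T, T, T]
r2 m[X10→φ1] = [F, T, T, T]
r2 m[X10→φ3] = [T, T, T, T]
r2 m[X6→φ2] = [T, T, T, T]
r2 m[X0→φ1] = [T, F, F, T]
r2 m[X0→φ4] = [T, T, T, T]
r2 m[X11→φ0] = [T, T, T, T]
r2 m[X11→φ2] = [T, T, T, T]
r3 m[φ0→X10] = [T, T, T, T]
r3 m[φ0→X11] = [T, T, T, T]
r3 m[φ1→X10] = [T, T, T, T]
r3 m[φ1→X0] = [T, T, T, T]
r3 m[φ2→X6] = [T, T, T, T]
r3 m[φ2→X11] = [T, T, T, T]
r3 m[φ3→X10] = [F, T, T, T]
r3 m[φ4→X0] = [T, F, F, T]
r3 m[X10→φ0] = [F, T, T, T]
r3 m[X10→φ1] = [F, T, T, T]
r3 m[X10→φ3] = [T, T, T, T]
r3 m[X6→φ2] = [T, T, T, T]
r3 m[X0→φ1] = [T, F, F, T]
r3 m[X0→φ4] = [T, T, T, T]
r3 m[X11→φ0] = [T, T, T, T]
r3 m[X11→φ2] = [T, T, T, T]
fixed point reached at round 3
b[X10] = ⊗ incoming = [F, T, T, T]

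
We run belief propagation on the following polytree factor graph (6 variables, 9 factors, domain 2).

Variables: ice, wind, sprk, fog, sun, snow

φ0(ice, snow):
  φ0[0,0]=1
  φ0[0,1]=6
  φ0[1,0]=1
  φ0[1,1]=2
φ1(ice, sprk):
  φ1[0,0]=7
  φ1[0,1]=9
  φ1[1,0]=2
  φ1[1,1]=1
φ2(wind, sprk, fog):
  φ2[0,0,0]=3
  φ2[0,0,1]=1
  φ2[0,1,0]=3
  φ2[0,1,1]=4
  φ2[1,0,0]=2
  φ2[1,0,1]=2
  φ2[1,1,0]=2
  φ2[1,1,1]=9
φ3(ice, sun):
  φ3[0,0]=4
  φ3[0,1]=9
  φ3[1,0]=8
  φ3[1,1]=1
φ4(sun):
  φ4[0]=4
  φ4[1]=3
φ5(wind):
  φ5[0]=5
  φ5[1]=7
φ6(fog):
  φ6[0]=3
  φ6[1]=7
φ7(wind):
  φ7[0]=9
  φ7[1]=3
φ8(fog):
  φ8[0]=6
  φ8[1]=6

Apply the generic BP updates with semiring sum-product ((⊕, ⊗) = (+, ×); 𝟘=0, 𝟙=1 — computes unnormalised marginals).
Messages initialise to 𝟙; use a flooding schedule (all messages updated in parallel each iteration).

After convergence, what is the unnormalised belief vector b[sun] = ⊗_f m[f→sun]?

b[sun] = [27302976, 41122080]

init: all messages = 𝟙 over 2 values
r1 m[φ0→ice] = [7, 3]
r1 m[φ0→snow] = [2, 8]
r1 m[φ1→ice] = [16, 3]
r1 m[φ1→sprk] = [9, 10]
r1 m[φ2→wind] = [11, 15]
r1 m[φ2→sprk] = [8, 18]
r1 m[φ2→fog] = [10, 16]
r1 m[φ3→ice] = [13, 9]
r1 m[φ3→sun] = [12, 10]
r1 m[φ4→sun] = [4, 3]
r1 m[φ5→wind] = [5, 7]
r1 m[φ6→fog] = [3, 7]
r1 m[φ7→wind] = [9, 3]
r1 m[φ8→fog] = [6, 6]
r1 m[ice→φ0] = [1, 1]
r1 m[ice→φ1] = [1, 1]
r1 m[ice→φ3] = [1, 1]
r1 m[wind→φ2] = [1, 1]
r1 m[wind→φ5] = [1, 1]
r1 m[wind→φ7] = [1, 1]
r1 m[sprk→φ1] = [1, 1]
r1 m[sprk→φ2] = [1, 1]
r1 m[fog→φ2] = [1, 1]
r1 m[fog→φ6] = [1, 1]
r1 m[fog→φ8] = [1, 1]
r1 m[sun→φ3] = [1, 1]
r1 m[sun→φ4] = [1, 1]
r1 m[snow→φ0] = [1, 1]
r2 m[φ0→ice] = [7, 3]
r2 m[φ0→snow] = [2, 8]
r2 m[φ1→ice] = [16, 3]
r2 m[φ1→sprk] = [9, 10]
r2 m[φ2→wind] = [11, 15]
r2 m[φ2→sprk] = [8, 18]
r2 m[φ2→fog] = [10, 16]
r2 m[φ3→ice] = [13, 9]
r2 m[φ3→sun] = [12, 10]
r2 m[φ4→sun] = [4, 3]
r2 m[φ5→wind] = [5, 7]
r2 m[φ6→fog] = [3, 7]
r2 m[φ7→wind] = [9, 3]
r2 m[φ8→fog] = [6, 6]
r2 m[ice→φ0] = [208, 27]
r2 m[ice→φ1] = [91, 27]
r2 m[ice→φ3] = [112, 9]
r2 m[wind→φ2] = [45, 21]
r2 m[wind→φ5] = [99, 45]
r2 m[wind→φ7] = [55, 105]
r2 m[sprk→φ1] = [8, 18]
r2 m[sprk→φ2] = [9, 10]
r2 m[fog→φ2] = [18, 42]
r2 m[fog→φ6] = [60, 96]
r2 m[fog→φ8] = [30, 112]
r2 m[sun→φ3] = [4, 3]
r2 m[sun→φ4] = [12, 10]
r2 m[snow→φ0] = [1, 1]
r3 m[φ0→ice] = [7, 3]
r3 m[φ0→snow] = [235, 1302]
r3 m[φ1→ice] = [218, 34]
r3 m[φ1→sprk] = [691, 846]
r3 m[φ2→wind] = [3084, 5220]
r3 m[φ2→sprk] = [6840, 18684]
r3 m[φ2→fog] = [3363, 4473]
r3 m[φ3→ice] = [43, 35]
r3 m[φ3→sun] = [520, 1017]
r3 m[φ4→sun] = [4, 3]
r3 m[φ5→wind] = [5, 7]
r3 m[φ6→fog] = [3, 7]
r3 m[φ7→wind] = [9, 3]
r3 m[φ8→fog] = [6, 6]
r3 m[ice→φ0] = [208, 27]
r3 m[ice→φ1] = [91, 27]
r3 m[ice→φ3] = [112, 9]
r3 m[wind→φ2] = [45, 21]
r3 m[wind→φ5] = [99, 45]
r3 m[wind→φ7] = [55, 105]
r3 m[sprk→φ1] = [8, 18]
r3 m[sprk→φ2] = [9, 10]
r3 m[fog→φ2] = [18, 42]
r3 m[fog→φ6] = [60, 96]
r3 m[fog→φ8] = [30, 112]
r3 m[sun→φ3] = [4, 3]
r3 m[sun→φ4] = [12, 10]
r3 m[snow→φ0] = [1, 1]
r4 m[φ0→ice] = [7, 3]
r4 m[φ0→snow] = [235, 1302]
r4 m[φ1→ice] = [218, 34]
r4 m[φ1→sprk] = [691, 846]
r4 m[φ2→wind] = [3084, 5220]
r4 m[φ2→sprk] = [6840, 18684]
r4 m[φ2→fog] = [3363, 4473]
r4 m[φ3→ice] = [43, 35]
r4 m[φ3→sun] = [520, 1017]
r4 m[φ4→sun] = [4, 3]
r4 m[φ5→wind] = [5, 7]
r4 m[φ6→fog] = [3, 7]
r4 m[φ7→wind] = [9, 3]
r4 m[φ8→fog] = [6, 6]
r4 m[ice→φ0] = [9374, 1190]
r4 m[ice→φ1] = [301, 105]
r4 m[ice→φ3] = [1526, 102]
r4 m[wind→φ2] = [45, 21]
r4 m[wind→φ5] = [27756, 15660]
r4 m[wind→φ7] = [15420, 36540]
r4 m[sprk→φ1] = [6840, 18684]
r4 m[sprk→φ2] = [691, 846]
r4 m[fog→φ2] = [18, 42]
r4 m[fog→φ6] = [20178, 26838]
r4 m[fog→φ8] = [10089, 31311]
r4 m[sun→φ3] = [4, 3]
r4 m[sun→φ4] = [520, 1017]
r4 m[snow→φ0] = [1, 1]
r5 m[φ0→ice] = [7, 3]
r5 m[φ0→snow] = [10564, 58624]
r5 m[φ1→ice] = [216036, 32364]
r5 m[φ1→sprk] = [2317, 2814]
r5 m[φ2→wind] = [254148, 433164]
r5 m[φ2→sprk] = [6840, 18684]
r5 m[φ2→fog] = [272049, 372291]
r5 m[φ3→ice] = [43, 35]
r5 m[φ3→sun] = [6920, 13836]
r5 m[φ4→sun] = [4, 3]
r5 m[φ5→wind] = [5, 7]
r5 m[φ6→fog] = [3, 7]
r5 m[φ7→wind] = [9, 3]
r5 m[φ8→fog] = [6, 6]
r5 m[ice→φ0] = [9374, 1190]
r5 m[ice→φ1] = [301, 105]
r5 m[ice→φ3] = [1526, 102]
r5 m[wind→φ2] = [45, 21]
r5 m[wind→φ5] = [27756, 15660]
r5 m[wind→φ7] = [15420, 36540]
r5 m[sprk→φ1] = [6840, 18684]
r5 m[sprk→φ2] = [691, 846]
r5 m[fog→φ2] = [18, 42]
r5 m[fog→φ6] = [20178, 26838]
r5 m[fog→φ8] = [10089, 31311]
r5 m[sun→φ3] = [4, 3]
r5 m[sun→φ4] = [520, 1017]
r5 m[snow→φ0] = [1, 1]
r6 m[φ0→ice] = [7, 3]
r6 m[φ0→snow] = [10564, 58624]
r6 m[φ1→ice] = [216036, 32364]
r6 m[φ1→sprk] = [2317, 2814]
r6 m[φ2→wind] = [254148, 433164]
r6 m[φ2→sprk] = [6840, 18684]
r6 m[φ2→fog] = [272049, 372291]
r6 m[φ3→ice] = [43, 35]
r6 m[φ3→sun] = [6920, 13836]
r6 m[φ4→sun] = [4, 3]
r6 m[φ5→wind] = [5, 7]
r6 m[φ6→fog] = [3, 7]
r6 m[φ7→wind] = [9, 3]
r6 m[φ8→fog] = [6, 6]
r6 m[ice→φ0] = [9289548, 1132740]
r6 m[ice→φ1] = [301, 105]
r6 m[ice→φ3] = [1512252, 97092]
r6 m[wind→φ2] = [45, 21]
r6 m[wind→φ5] = [2287332, 1299492]
r6 m[wind→φ7] = [1270740, 3032148]
r6 m[sprk→φ1] = [6840, 18684]
r6 m[sprk→φ2] = [2317, 2814]
r6 m[fog→φ2] = [18, 42]
r6 m[fog→φ6] = [1632294, 2233746]
r6 m[fog→φ8] = [816147, 2606037]
r6 m[sun→φ3] = [4, 3]
r6 m[sun→φ4] = [6920, 13836]
r6 m[snow→φ0] = [1, 1]
r7 m[φ0→ice] = [7, 3]
r7 m[φ0→snow] = [10422288, 58002768]
r7 m[φ1→ice] = [216036, 32364]
r7 m[φ1→sprk] = [2317, 2814]
r7 m[φ2→wind] = [847140, 1443036]
r7 m[φ2→sprk] = [6840, 18684]
r7 m[φ2→fog] = [908187, 1239945]
r7 m[φ3→ice] = [43, 35]
r7 m[φ3→sun] = [6825744, 13707360]
r7 m[φ4→sun] = [4, 3]
r7 m[φ5→wind] = [5, 7]
r7 m[φ6→fog] = [3, 7]
r7 m[φ7→wind] = [9, 3]
r7 m[φ8→fog] = [6, 6]
r7 m[ice→φ0] = [9289548, 1132740]
r7 m[ice→φ1] = [301, 105]
r7 m[ice→φ3] = [1512252, 97092]
r7 m[wind→φ2] = [45, 21]
r7 m[wind→φ5] = [2287332, 1299492]
r7 m[wind→φ7] = [1270740, 3032148]
r7 m[sprk→φ1] = [6840, 18684]
r7 m[sprk→φ2] = [2317, 2814]
r7 m[fog→φ2] = [18, 42]
r7 m[fog→φ6] = [1632294, 2233746]
r7 m[fog→φ8] = [816147, 2606037]
r7 m[sun→φ3] = [4, 3]
r7 m[sun→φ4] = [6920, 13836]
r7 m[snow→φ0] = [1, 1]
r8 m[φ0→ice] = [7, 3]
r8 m[φ0→snow] = [10422288, 58002768]
r8 m[φ1→ice] = [216036, 32364]
r8 m[φ1→sprk] = [2317, 2814]
r8 m[φ2→wind] = [847140, 1443036]
r8 m[φ2→sprk] = [6840, 18684]
r8 m[φ2→fog] = [908187, 1239945]
r8 m[φ3→ice] = [43, 35]
r8 m[φ3→sun] = [6825744, 13707360]
r8 m[φ4→sun] = [4, 3]
r8 m[φ5→wind] = [5, 7]
r8 m[φ6→fog] = [3, 7]
r8 m[φ7→wind] = [9, 3]
r8 m[φ8→fog] = [6, 6]
r8 m[ice→φ0] = [9289548, 1132740]
r8 m[ice→φ1] = [301, 105]
r8 m[ice→φ3] = [1512252, 97092]
r8 m[wind→φ2] = [45, 21]
r8 m[wind→φ5] = [7624260, 4329108]
r8 m[wind→φ7] = [4235700, 10101252]
r8 m[sprk→φ1] = [6840, 18684]
r8 m[sprk→φ2] = [2317, 2814]
r8 m[fog→φ2] = [18, 42]
r8 m[fog→φ6] = [5449122, 7439670]
r8 m[fog→φ8] = [2724561, 8679615]
r8 m[sun→φ3] = [4, 3]
r8 m[sun→φ4] = [6825744, 13707360]
r8 m[snow→φ0] = [1, 1]
r9 m[φ0→ice] = [7, 3]
r9 m[φ0→snow] = [10422288, 58002768]
r9 m[φ1→ice] = [216036, 32364]
r9 m[φ1→sprk] = [2317, 2814]
r9 m[φ2→wind] = [847140, 1443036]
r9 m[φ2→sprk] = [6840, 18684]
r9 m[φ2→fog] = [908187, 1239945]
r9 m[φ3→ice] = [43, 35]
r9 m[φ3→sun] = [6825744, 13707360]
r9 m[φ4→sun] = [4, 3]
r9 m[φ5→wind] = [5, 7]
r9 m[φ6→fog] = [3, 7]
r9 m[φ7→wind] = [9, 3]
r9 m[φ8→fog] = [6, 6]
r9 m[ice→φ0] = [9289548, 1132740]
r9 m[ice→φ1] = [301, 105]
r9 m[ice→φ3] = [1512252, 97092]
r9 m[wind→φ2] = [45, 21]
r9 m[wind→φ5] = [7624260, 4329108]
r9 m[wind→φ7] = [4235700, 10101252]
r9 m[sprk→φ1] = [6840, 18684]
r9 m[sprk→φ2] = [2317, 2814]
r9 m[fog→φ2] = [18, 42]
r9 m[fog→φ6] = [5449122, 7439670]
r9 m[fog→φ8] = [2724561, 8679615]
r9 m[sun→φ3] = [4, 3]
r9 m[sun→φ4] = [6825744, 13707360]
r9 m[snow→φ0] = [1, 1]
fixed point reached at round 9
b[sun] = ⊗ incoming = [27302976, 41122080]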